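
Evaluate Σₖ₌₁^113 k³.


n(n+1)/2 = 113×114/2 = 6441
Σk³ = 6441² = 41486481

Σk³ = 41486481


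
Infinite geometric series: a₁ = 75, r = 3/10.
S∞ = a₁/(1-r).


S∞ = a₁/(1-r) = 75/(1 - 3/10)
= 75/(7/10)
= 750/7

S∞ = 750/7


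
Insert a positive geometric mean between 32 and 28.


GM = √(32×28) = √896 = 29.9333

GM = 29.9333


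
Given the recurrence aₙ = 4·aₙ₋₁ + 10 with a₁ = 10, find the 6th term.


Computing step by step:
a_1 = 10
a_2 = 50
a_3 = 210
a_4 = 850
a_5 = 3410
a_6 = 13650


a_6 = 13650


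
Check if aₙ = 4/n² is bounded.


a₁ = 4, a₂ = 4/4, a₃ = 4/9, ...
0 < aₙ ≤ 4 for all n ≥ 1
The sequence IS bounded

Bounded (0 < aₙ ≤ 4)


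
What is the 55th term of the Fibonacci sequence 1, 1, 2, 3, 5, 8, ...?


Fibonacci sequence: 1, 1, 2, 3, 5, 8, 13, 21, 34, 55, 89, ...
F(55) = 139583862445

F(55) = 139583862445


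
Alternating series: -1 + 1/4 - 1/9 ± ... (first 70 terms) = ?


S = -1 + 1/4 - 1/9 + 1/16 - 1/25 + 1/36 - 1/49 + 1/64 ± ...
= -0.8224
(Full series converges to -π²/12 ≈ -0.8225)

S_70 = -0.8224


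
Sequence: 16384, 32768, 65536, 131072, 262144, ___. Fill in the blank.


Pattern: powers of 2: 2ⁿ
Terms: 16384, 32768, 65536, 131072, 262144
Next term = 524288

Next term = 524288


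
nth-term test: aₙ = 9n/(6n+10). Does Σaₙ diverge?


lim(n→∞) 9n/(6n+10) = 9/6 = 3/2  (divide numerator and denominator by n)
lim aₙ = 3/2 ≠ 0 → series DIVERGES

Diverges (lim aₙ = 3/2 ≠ 0)


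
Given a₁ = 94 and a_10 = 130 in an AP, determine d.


d = (aₙ - a₁)/(n-1)
= (130 - 94)/(10-1)
= 36/9 = 4

d = 4


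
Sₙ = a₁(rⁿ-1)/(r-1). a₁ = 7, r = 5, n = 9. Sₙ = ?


Sₙ = 7×(5^9 - 1)/(5 - 1)
= 7×(1953125 - 1)/4
= 7×1953124/4
= 3417967

S_9 = 3417967


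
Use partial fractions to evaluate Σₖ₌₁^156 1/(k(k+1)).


1/(k(k+1)) = 1/k - 1/(k+1) (partial fractions)
Telescoping: Σ = 1 - 1/157 = 156/157

Sum = 156/157


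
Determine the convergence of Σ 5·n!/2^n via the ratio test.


aₙ = 5·n!/2^n
a_{n+1}/aₙ = (n+1)!/2^(n+1) × 2^n/n!  (constant 5 cancels)
= (n+1)/2
L = lim(n→∞) (n+1)/2 = ∞
L > 1 → series DIVERGES

Diverges (ratio test: L = ∞ > 1)


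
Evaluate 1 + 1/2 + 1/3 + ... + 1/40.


H_40 = 1/1 + 1/2 + 1/3 + ... + 1/40
= 2078178381193813/485721041551200
≈ 4.2785

H_40 = 2078178381193813/485721041551200 ≈ 4.2785


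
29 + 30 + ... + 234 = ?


Σₖ₌29^234 k = Σₖ₌₁^234 k − Σₖ₌₁^28 k
= 234·235/2 − 28·29/2
= 27495 − 406 = 27089

Σk = 27089


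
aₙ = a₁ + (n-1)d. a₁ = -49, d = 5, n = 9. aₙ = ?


aₙ = a₁ + (n-1)d
= -49 + (9-1)×5
= -49 + 40
= -9

a_9 = -9


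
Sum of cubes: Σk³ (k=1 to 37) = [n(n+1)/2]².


n(n+1)/2 = 37×38/2 = 703
Σk³ = 703² = 494209

Σk³ = 494209


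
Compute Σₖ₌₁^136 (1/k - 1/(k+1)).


Telescoping: adjacent terms cancel.
= 1/1 - 1/137
= 1 - 1/137 = 136/137

Sum = 136/137


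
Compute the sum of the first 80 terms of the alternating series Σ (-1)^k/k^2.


S = -1 + 1/4 - 1/9 + 1/16 - 1/25 + 1/36 - 1/49 + 1/64 ± ...
= -0.8224
(Full series converges to -π²/12 ≈ -0.8225)

S_80 = -0.8224


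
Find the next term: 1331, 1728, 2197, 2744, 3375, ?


Pattern: perfect cubes: n³
Terms: 1331, 1728, 2197, 2744, 3375
Next term = 4096

Next term = 4096


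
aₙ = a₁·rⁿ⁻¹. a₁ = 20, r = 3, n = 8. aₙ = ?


aₙ = a₁·r^(n-1)
= 20×3^7
= 20×2187
= 43740

a_8 = 43740


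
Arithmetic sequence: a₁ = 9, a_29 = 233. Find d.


d = (aₙ - a₁)/(n-1)
= (233 - 9)/(29-1)
= 224/28 = 8

d = 8


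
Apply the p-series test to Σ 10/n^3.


p-series test: Σ c/n^p converges if p > 1, diverges if p ≤ 1 (constant c > 0 doesn't affect convergence).
p = 3
3 > 1 → CONVERGES

Converges (p = 3 > 1)


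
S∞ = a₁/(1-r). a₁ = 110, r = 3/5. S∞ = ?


S∞ = a₁/(1-r) = 110/(1 - 3/5)
= 110/(2/5)
= 275

S∞ = 275


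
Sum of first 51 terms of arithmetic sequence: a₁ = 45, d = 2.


aₙ = 45 + (51-1)×2 = 145
Sₙ = n(a₁+aₙ)/2 = 51×(45+145)/2
= 51×190/2 = 4845

S_51 = 4845


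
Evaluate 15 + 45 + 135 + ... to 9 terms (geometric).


Sₙ = 15×(3^9 - 1)/(3 - 1)
= 15×(19683 - 1)/2
= 15×19682/2
= 147615

S_9 = 147615


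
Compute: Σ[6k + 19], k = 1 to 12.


Σ(6k+19) = 6·Σk + 19·n
= 6·78 + 19·12
= 468 + 228 = 696

Σ = 696


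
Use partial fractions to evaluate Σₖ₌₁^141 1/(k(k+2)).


1/(k(k+2)) = (1/2)·(1/k - 1/(k+2)) (partial fractions)
Telescoping: Σ = (1/2)·(1 + 1/2 - 1/142 - 1/143) = 15087/20306

Sum = 15087/20306


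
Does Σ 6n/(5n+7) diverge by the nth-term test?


lim(n→∞) 6n/(5n+7) = 6/5 = 6/5  (divide numerator and denominator by n)
lim aₙ = 6/5 ≠ 0 → series DIVERGES

Diverges (lim aₙ = 6/5 ≠ 0)


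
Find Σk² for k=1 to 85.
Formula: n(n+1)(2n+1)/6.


n = 85
n(n+1)(2n+1)/6 = 85×86×171/6
= 1250010/6 = 208335

Σk² = 208335


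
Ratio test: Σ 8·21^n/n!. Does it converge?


aₙ = 8·21^n/n!
a_{n+1}/aₙ = 21^(n+1)/(n+1)! × n!/21^n  (constant 8 cancels)
= 21/(n+1)
L = lim(n→∞) 21/(n+1) = 0
L < 1 → series CONVERGES

Converges (ratio test: L = 0 < 1)


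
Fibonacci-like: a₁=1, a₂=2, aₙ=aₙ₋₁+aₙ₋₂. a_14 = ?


Computing iteratively: 1, 2, 3, 5, 8, 13, 21, 34, 55, 89, 144, 233, ...
a_14 = 610

a_14 = 610


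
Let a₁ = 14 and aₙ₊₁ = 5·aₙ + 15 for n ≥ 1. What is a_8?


Computing step by step:
a_1 = 14
a_2 = 85
a_3 = 440
a_4 = 2215
a_5 = 11090
a_6 = 55465
a_7 = 277340
a_8 = 1386715


a_8 = 1386715


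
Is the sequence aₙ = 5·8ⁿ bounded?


aₙ = 5·8ⁿ → as n→∞, aₙ→∞ (since base 8 > 1)
No finite upper bound exists
The sequence is UNBOUNDED

Unbounded (aₙ → ∞ as n → ∞)


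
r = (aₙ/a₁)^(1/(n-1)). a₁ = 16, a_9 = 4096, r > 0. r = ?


r^(n-1) = aₙ/a₁
r^8 = 4096/16 = 256
r = 256^(1/8)
= ±2; taking r > 0 gives r = 2

r = 2


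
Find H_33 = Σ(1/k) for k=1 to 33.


H_33 = 1/1 + 1/2 + 1/3 + ... + 1/33
= 53676090078349/13127595717600
≈ 4.0888

H_33 = 53676090078349/13127595717600 ≈ 4.0888


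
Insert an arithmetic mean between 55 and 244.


AM = (55 + 244)/2 = 299/2 = 149.5

AM = 149.5


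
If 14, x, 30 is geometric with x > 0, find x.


GM = √(14×30) = √420 = 20.4939

GM = 20.4939


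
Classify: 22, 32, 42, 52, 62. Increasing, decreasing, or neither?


Differences: 10, 10, 10, 10
All differences > 0 → strictly INCREASING

Monotonically increasing


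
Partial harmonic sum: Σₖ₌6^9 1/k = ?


Σₖ₌6^9 1/k = 1/6 + 1/7 + 1/8 + 1/9
= 275/504
≈ 0.5456

Sum = 275/504 ≈ 0.5456


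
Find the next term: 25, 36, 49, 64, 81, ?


Pattern: perfect squares: n²
Terms: 25, 36, 49, 64, 81
Next term = 100

Next term = 100


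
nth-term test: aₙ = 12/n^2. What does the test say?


lim(n→∞) 12/n^2 = 0
lim aₙ = 0 → nth-term test is INCONCLUSIVE
(Need other tests; this is actually a convergent p-series with p=2 > 1)

Inconclusive (lim aₙ = 0; need another test)


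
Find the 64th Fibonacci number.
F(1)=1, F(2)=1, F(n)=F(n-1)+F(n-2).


Fibonacci sequence: 1, 1, 2, 3, 5, 8, 13, 21, 34, 55, 89, ...
F(64) = 10610209857723

F(64) = 10610209857723


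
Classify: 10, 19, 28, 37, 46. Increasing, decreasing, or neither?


Differences: 9, 9, 9, 9
All differences > 0 → strictly INCREASING

Monotonically increasing


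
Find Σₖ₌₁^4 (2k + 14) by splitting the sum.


Σ(2k+14) = 2·Σk + 14·n
= 2·10 + 14·4
= 20 + 56 = 76

Σ = 76


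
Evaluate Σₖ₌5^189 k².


Σₖ₌5^189 k² = Σₖ₌₁^189 k² − Σₖ₌₁^4 k²
= 189·190·379/6 − 4·5·9/6
= 2268315 − 30 = 2268285

Σk² = 2268285


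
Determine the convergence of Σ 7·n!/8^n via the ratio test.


aₙ = 7·n!/8^n
a_{n+1}/aₙ = (n+1)!/8^(n+1) × 8^n/n!  (constant 7 cancels)
= (n+1)/8
L = lim(n→∞) (n+1)/8 = ∞
L > 1 → series DIVERGES

Diverges (ratio test: L = ∞ > 1)


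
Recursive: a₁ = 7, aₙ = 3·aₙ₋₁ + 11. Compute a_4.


Computing step by step:
a_1 = 7
a_2 = 32
a_3 = 107
a_4 = 332


a_4 = 332


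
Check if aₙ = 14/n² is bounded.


a₁ = 14, a₂ = 14/4, a₃ = 14/9, ...
0 < aₙ ≤ 14 for all n ≥ 1
The sequence IS bounded

Bounded (0 < aₙ ≤ 14)


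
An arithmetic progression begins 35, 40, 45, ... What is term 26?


aₙ = a₁ + (n-1)d
= 35 + (26-1)×5
= 35 + 125
= 160

a_26 = 160


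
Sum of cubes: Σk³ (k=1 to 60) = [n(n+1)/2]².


n(n+1)/2 = 60×61/2 = 1830
Σk³ = 1830² = 3348900

Σk³ = 3348900


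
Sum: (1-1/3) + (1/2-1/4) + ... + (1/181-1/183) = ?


Telescoping with gap 2: two head and two tail terms survive.
= (1 + 1/2) - (1/182 + 1/183)
= 3/2 - 1/182 - 1/183 = 24797/16653

Sum = 24797/16653


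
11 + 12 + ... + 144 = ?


Σₖ₌11^144 k = Σₖ₌₁^144 k − Σₖ₌₁^10 k
= 144·145/2 − 10·11/2
= 10440 − 55 = 10385

Σk = 10385


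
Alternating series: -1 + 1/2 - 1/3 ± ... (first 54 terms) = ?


S = -1 + 1/2 - 1/3 + 1/4 - 1/5 + 1/6 - 1/7 + 1/8 ± ...
= -0.684
(Full series converges to -ln(2) ≈ -0.6931)

S_54 = -0.684


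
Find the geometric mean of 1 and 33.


GM = √(1×33) = √33 = 5.7446

GM = 5.7446


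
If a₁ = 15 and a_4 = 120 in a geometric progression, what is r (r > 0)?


r^(n-1) = aₙ/a₁
r^3 = 120/15 = 8
r = 8^(1/3)
= 2

r = 2


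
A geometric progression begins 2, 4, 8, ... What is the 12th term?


aₙ = a₁·r^(n-1)
= 2×2^11
= 2×2048
= 4096

a_12 = 4096


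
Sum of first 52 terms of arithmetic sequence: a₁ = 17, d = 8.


aₙ = 17 + (52-1)×8 = 425
Sₙ = n(a₁+aₙ)/2 = 52×(17+425)/2
= 52×442/2 = 11492

S_52 = 11492


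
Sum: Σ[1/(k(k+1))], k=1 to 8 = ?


1/(k(k+1)) = 1/k - 1/(k+1) (partial fractions)
Telescoping: Σ = 1 - 1/9 = 8/9

Sum = 8/9


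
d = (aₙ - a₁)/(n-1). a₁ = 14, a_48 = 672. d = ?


d = (aₙ - a₁)/(n-1)
= (672 - 14)/(48-1)
= 658/47 = 14

d = 14


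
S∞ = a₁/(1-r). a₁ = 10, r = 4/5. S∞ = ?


S∞ = a₁/(1-r) = 10/(1 - 4/5)
= 10/(1/5)
= 50

S∞ = 50


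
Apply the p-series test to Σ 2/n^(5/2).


p-series test: Σ c/n^p converges if p > 1, diverges if p ≤ 1 (constant c > 0 doesn't affect convergence).
p = 5/2
5/2 > 1 → CONVERGES

Converges (p = 5/2 > 1)


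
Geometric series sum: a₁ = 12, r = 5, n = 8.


Sₙ = 12×(5^8 - 1)/(5 - 1)
= 12×(390625 - 1)/4
= 12×390624/4
= 1171872

S_8 = 1171872


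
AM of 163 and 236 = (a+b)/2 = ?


AM = (163 + 236)/2 = 399/2 = 199.5

AM = 199.5


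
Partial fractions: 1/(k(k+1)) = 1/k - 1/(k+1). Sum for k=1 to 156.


1/(k(k+1)) = 1/k - 1/(k+1) (partial fractions)
Telescoping: Σ = 1 - 1/157 = 156/157

Sum = 156/157


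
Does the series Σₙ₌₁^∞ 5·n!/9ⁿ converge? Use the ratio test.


aₙ = 5·n!/9^n
a_{n+1}/aₙ = (n+1)!/9^(n+1) × 9^n/n!  (constant 5 cancels)
= (n+1)/9
L = lim(n→∞) (n+1)/9 = ∞
L > 1 → series DIVERGES

Diverges (ratio test: L = ∞ > 1)


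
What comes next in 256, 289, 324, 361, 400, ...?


Pattern: perfect squares: n²
Terms: 256, 289, 324, 361, 400
Next term = 441

Next term = 441


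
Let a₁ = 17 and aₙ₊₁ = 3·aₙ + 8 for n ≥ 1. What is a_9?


Computing step by step:
a_1 = 17
a_2 = 59
a_3 = 185
a_4 = 563
a_5 = 1697
a_6 = 5099
a_7 = 15305
a_8 = 45923
a_9 = 137777


a_9 = 137777


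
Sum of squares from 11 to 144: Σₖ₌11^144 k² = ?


Σₖ₌11^144 k² = Σₖ₌₁^144 k² − Σₖ₌₁^10 k²
= 144·145·289/6 − 10·11·21/6
= 1005720 − 385 = 1005335

Σk² = 1005335


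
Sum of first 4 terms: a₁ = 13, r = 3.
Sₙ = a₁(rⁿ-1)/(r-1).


Sₙ = 13×(3^4 - 1)/(3 - 1)
= 13×(81 - 1)/2
= 13×80/2
= 520

S_4 = 520


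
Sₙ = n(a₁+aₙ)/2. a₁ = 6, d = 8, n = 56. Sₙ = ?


aₙ = 6 + (56-1)×8 = 446
Sₙ = n(a₁+aₙ)/2 = 56×(6+446)/2
= 56×452/2 = 12656

S_56 = 12656


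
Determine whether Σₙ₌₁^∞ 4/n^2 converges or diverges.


p-series test: Σ c/n^p converges if p > 1, diverges if p ≤ 1 (constant c > 0 doesn't affect convergence).
p = 2
2 > 1 → CONVERGES

Converges (p = 2 > 1)


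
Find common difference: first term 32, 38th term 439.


d = (aₙ - a₁)/(n-1)
= (439 - 32)/(38-1)
= 407/37 = 11

d = 11


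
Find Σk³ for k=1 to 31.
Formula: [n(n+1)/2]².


n(n+1)/2 = 31×32/2 = 496
Σk³ = 496² = 246016

Σk³ = 246016


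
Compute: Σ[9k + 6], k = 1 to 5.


Σ(9k+6) = 9·Σk + 6·n
= 9·15 + 6·5
= 135 + 30 = 165

Σ = 165


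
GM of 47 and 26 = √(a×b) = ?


GM = √(47×26) = √1222 = 34.9571

GM = 34.9571


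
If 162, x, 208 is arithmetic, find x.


AM = (162 + 208)/2 = 370/2 = 185

AM = 185


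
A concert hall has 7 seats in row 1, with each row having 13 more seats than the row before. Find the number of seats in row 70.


aₙ = a₁ + (n-1)d
= 7 + (70-1)×13
= 7 + 897
= 904

a_70 = 904


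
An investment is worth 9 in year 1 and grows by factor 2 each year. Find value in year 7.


aₙ = a₁·r^(n-1)
= 9×2^6
= 9×64
= 576

a_7 = 576


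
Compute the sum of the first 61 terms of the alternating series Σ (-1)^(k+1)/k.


S = 1 - 1/2 + 1/3 - 1/4 + 1/5 - 1/6 + 1/7 - 1/8 ± ...
= 0.7013
(Full series converges to +ln(2) ≈ +0.6931)

S_61 = 0.7013


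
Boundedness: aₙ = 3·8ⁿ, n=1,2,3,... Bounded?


aₙ = 3·8ⁿ → as n→∞, aₙ→∞ (since base 8 > 1)
No finite upper bound exists
The sequence is UNBOUNDED

Unbounded (aₙ → ∞ as n → ∞)


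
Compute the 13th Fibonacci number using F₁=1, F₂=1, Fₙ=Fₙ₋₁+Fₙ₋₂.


Fibonacci sequence: 1, 1, 2, 3, 5, 8, 13, 21, 34, 55, 89, ...
F(13) = 233

F(13) = 233


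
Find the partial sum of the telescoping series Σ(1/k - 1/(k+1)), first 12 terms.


Telescoping: adjacent terms cancel.
= 1/1 - 1/13
= 1 - 1/13 = 12/13

Sum = 12/13


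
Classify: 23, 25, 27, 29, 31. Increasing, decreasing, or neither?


Differences: 2, 2, 2, 2
All differences > 0 → strictly INCREASING

Monotonically increasing


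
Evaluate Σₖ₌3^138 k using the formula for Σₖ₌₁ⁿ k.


Σₖ₌3^138 k = Σₖ₌₁^138 k − Σₖ₌₁^2 k
= 138·139/2 − 2·3/2
= 9591 − 3 = 9588

Σk = 9588


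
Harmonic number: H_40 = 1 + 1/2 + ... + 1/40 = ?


H_40 = 1/1 + 1/2 + 1/3 + ... + 1/40
= 2078178381193813/485721041551200
≈ 4.2785

H_40 = 2078178381193813/485721041551200 ≈ 4.2785


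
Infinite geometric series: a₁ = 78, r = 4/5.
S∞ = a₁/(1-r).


S∞ = a₁/(1-r) = 78/(1 - 4/5)
= 78/(1/5)
= 390

S∞ = 390


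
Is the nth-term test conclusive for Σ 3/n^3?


lim(n→∞) 3/n^3 = 0
lim aₙ = 0 → nth-term test is INCONCLUSIVE
(Need other tests; this is actually a convergent p-series with p=3 > 1)

Inconclusive (lim aₙ = 0; need another test)


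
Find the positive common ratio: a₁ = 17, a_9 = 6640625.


r^(n-1) = aₙ/a₁
r^8 = 6640625/17 = 390625
r = 390625^(1/8)
= ±5; taking r > 0 gives r = 5

r = 5


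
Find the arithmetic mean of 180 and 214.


AM = (180 + 214)/2 = 394/2 = 197

AM = 197


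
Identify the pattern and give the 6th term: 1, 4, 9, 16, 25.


Pattern: perfect squares: n²
Terms: 1, 4, 9, 16, 25
Next term = 36

Next term = 36


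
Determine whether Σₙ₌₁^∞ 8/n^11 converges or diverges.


p-series test: Σ c/n^p converges if p > 1, diverges if p ≤ 1 (constant c > 0 doesn't affect convergence).
p = 11
11 > 1 → CONVERGES

Converges (p = 11 > 1)


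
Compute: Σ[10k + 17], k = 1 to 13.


Σ(10k+17) = 10·Σk + 17·n
= 10·91 + 17·13
= 910 + 221 = 1131

Σ = 1131


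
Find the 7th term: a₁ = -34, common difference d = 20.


aₙ = a₁ + (n-1)d
= -34 + (7-1)×20
= -34 + 120
= 86

a_7 = 86


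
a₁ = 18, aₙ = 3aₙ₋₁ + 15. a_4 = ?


Computing step by step:
a_1 = 18
a_2 = 69
a_3 = 222
a_4 = 681


a_4 = 681


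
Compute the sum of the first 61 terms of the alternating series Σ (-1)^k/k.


S = -1 + 1/2 - 1/3 + 1/4 - 1/5 + 1/6 - 1/7 + 1/8 ± ...
= -0.7013
(Full series converges to -ln(2) ≈ -0.6931)

S_61 = -0.7013


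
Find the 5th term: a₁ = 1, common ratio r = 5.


aₙ = a₁·r^(n-1)
= 1×5^4
= 1×625
= 625

a_5 = 625


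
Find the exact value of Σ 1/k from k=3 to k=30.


Σₖ₌3^30 1/k = 1/3 + 1/4 + 1/5 + ... + 1/30
= 5811048485947/2329089562800
≈ 2.495

Sum = 5811048485947/2329089562800 ≈ 2.495


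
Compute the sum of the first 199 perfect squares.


n = 199
n(n+1)(2n+1)/6 = 199×200×399/6
= 15880200/6 = 2646700

Σk² = 2646700


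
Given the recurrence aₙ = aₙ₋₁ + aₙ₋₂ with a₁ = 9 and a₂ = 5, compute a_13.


Computing iteratively: 9, 5, 14, 19, 33, 52, 85, 137, 222, 359, 581, 940, ...
a_13 = 1521

a_13 = 1521


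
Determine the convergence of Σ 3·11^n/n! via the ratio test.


aₙ = 3·11^n/n!
a_{n+1}/aₙ = 11^(n+1)/(n+1)! × n!/11^n  (constant 3 cancels)
= 11/(n+1)
L = lim(n→∞) 11/(n+1) = 0
L < 1 → series CONVERGES

Converges (ratio test: L = 0 < 1)


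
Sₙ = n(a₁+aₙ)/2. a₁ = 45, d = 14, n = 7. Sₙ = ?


aₙ = 45 + (7-1)×14 = 129
Sₙ = n(a₁+aₙ)/2 = 7×(45+129)/2
= 7×174/2 = 609

S_7 = 609


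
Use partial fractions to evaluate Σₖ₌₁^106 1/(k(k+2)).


1/(k(k+2)) = (1/2)·(1/k - 1/(k+2)) (partial fractions)
Telescoping: Σ = (1/2)·(1 + 1/2 - 1/107 - 1/108) = 17119/23112

Sum = 17119/23112


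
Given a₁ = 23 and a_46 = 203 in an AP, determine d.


d = (aₙ - a₁)/(n-1)
= (203 - 23)/(46-1)
= 180/45 = 4

d = 4


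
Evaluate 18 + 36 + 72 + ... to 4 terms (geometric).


Sₙ = 18×(2^4 - 1)/(2 - 1)
= 18×(16 - 1)/1
= 18×15/1
= 270

S_4 = 270


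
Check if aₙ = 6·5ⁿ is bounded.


aₙ = 6·5ⁿ → as n→∞, aₙ→∞ (since base 5 > 1)
No finite upper bound exists
The sequence is UNBOUNDED

Unbounded (aₙ → ∞ as n → ∞)


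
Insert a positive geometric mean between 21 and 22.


GM = √(21×22) = √462 = 21.4942

GM = 21.4942


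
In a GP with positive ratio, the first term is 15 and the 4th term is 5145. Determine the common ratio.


r^(n-1) = aₙ/a₁
r^3 = 5145/15 = 343
r = 343^(1/3)
= 7

r = 7


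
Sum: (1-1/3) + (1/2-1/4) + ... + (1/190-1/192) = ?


Telescoping with gap 2: two head and two tail terms survive.
= (1 + 1/2) - (1/191 + 1/192)
= 3/2 - 1/191 - 1/192 = 54625/36672

Sum = 54625/36672


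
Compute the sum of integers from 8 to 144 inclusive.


Σₖ₌8^144 k = Σₖ₌₁^144 k − Σₖ₌₁^7 k
= 144·145/2 − 7·8/2
= 10440 − 28 = 10412

Σk = 10412


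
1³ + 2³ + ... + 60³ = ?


n(n+1)/2 = 60×61/2 = 1830
Σk³ = 1830² = 3348900

Σk³ = 3348900


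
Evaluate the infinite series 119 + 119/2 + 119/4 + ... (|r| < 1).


S∞ = a₁/(1-r) = 119/(1 - 1/2)
= 119/(1/2)
= 238

S∞ = 238


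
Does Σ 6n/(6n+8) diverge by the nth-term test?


lim(n→∞) 6n/(6n+8) = 6/6 = 1  (divide numerator and denominator by n)
lim aₙ = 1 ≠ 0 → series DIVERGES

Diverges (lim aₙ = 1 ≠ 0)


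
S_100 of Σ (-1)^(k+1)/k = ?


S = 1 - 1/2 + 1/3 - 1/4 + 1/5 - 1/6 + 1/7 - 1/8 ± ...
= 0.6882
(Full series converges to +ln(2) ≈ +0.6931)

S_100 = 0.6882


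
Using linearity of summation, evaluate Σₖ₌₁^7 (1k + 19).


Σ(1k+19) = 1·Σk + 19·n
= 1·28 + 19·7
= 28 + 133 = 161

Σ = 161


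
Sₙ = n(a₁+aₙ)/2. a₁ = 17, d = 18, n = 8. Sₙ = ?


aₙ = 17 + (8-1)×18 = 143
Sₙ = n(a₁+aₙ)/2 = 8×(17+143)/2
= 8×160/2 = 640

S_8 = 640


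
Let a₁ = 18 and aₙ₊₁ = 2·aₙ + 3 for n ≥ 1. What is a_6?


Computing step by step:
a_1 = 18
a_2 = 39
a_3 = 81
a_4 = 165
a_5 = 333
a_6 = 669


a_6 = 669


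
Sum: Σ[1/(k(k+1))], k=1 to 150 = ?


1/(k(k+1)) = 1/k - 1/(k+1) (partial fractions)
Telescoping: Σ = 1 - 1/151 = 150/151

Sum = 150/151


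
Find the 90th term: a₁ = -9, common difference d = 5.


aₙ = a₁ + (n-1)d
= -9 + (90-1)×5
= -9 + 445
= 436

a_90 = 436


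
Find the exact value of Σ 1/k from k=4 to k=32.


Σₖ₌4^32 1/k = 1/4 + 1/5 + 1/6 + ... + 1/32
= 321321278651039/144403552893600
≈ 2.2252

Sum = 321321278651039/144403552893600 ≈ 2.2252


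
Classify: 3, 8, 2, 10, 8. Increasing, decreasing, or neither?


Differences: 5, -6, 8, -2
Difference at position 1 is +5 (> 0) but position 2 is -6 (< 0) — sequence both rises and falls
→ NOT monotonic

Not monotonic


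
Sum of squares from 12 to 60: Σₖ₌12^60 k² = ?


Σₖ₌12^60 k² = Σₖ₌₁^60 k² − Σₖ₌₁^11 k²
= 60·61·121/6 − 11·12·23/6
= 73810 − 506 = 73304

Σk² = 73304


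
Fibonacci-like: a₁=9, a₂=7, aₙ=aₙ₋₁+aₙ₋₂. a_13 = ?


Computing iteratively: 9, 7, 16, 23, 39, 62, 101, 163, 264, 427, 691, 1118, ...
a_13 = 1809

a_13 = 1809


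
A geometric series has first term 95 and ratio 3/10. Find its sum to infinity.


S∞ = a₁/(1-r) = 95/(1 - 3/10)
= 95/(7/10)
= 950/7

S∞ = 950/7


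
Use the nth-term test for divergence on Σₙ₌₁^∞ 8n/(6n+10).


lim(n→∞) 8n/(6n+10) = 8/6 = 4/3  (divide numerator and denominator by n)
lim aₙ = 4/3 ≠ 0 → series DIVERGES

Diverges (lim aₙ = 4/3 ≠ 0)


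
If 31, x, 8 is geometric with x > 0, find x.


GM = √(31×8) = √248 = 15.748

GM = 15.748


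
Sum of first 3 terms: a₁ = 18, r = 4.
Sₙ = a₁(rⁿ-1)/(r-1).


Sₙ = 18×(4^3 - 1)/(4 - 1)
= 18×(64 - 1)/3
= 18×63/3
= 378

S_3 = 378


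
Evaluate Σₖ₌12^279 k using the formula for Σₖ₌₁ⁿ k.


Σₖ₌12^279 k = Σₖ₌₁^279 k − Σₖ₌₁^11 k
= 279·280/2 − 11·12/2
= 39060 − 66 = 38994

Σk = 38994


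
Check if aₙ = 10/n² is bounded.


a₁ = 10, a₂ = 10/4, a₃ = 10/9, ...
0 < aₙ ≤ 10 for all n ≥ 1
The sequence IS bounded

Bounded (0 < aₙ ≤ 10)


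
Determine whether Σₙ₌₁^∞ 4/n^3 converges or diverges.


p-series test: Σ c/n^p converges if p > 1, diverges if p ≤ 1 (constant c > 0 doesn't affect convergence).
p = 3
3 > 1 → CONVERGES

Converges (p = 3 > 1)


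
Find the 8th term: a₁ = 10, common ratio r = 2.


aₙ = a₁·r^(n-1)
= 10×2^7
= 10×128
= 1280

a_8 = 1280


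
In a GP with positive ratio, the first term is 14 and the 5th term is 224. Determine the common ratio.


r^(n-1) = aₙ/a₁
r^4 = 224/14 = 16
r = 16^(1/4)
= ±2; taking r > 0 gives r = 2

r = 2


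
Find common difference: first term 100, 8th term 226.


d = (aₙ - a₁)/(n-1)
= (226 - 100)/(8-1)
= 126/7 = 18

d = 18


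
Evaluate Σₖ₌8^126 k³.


Σₖ₌8^126 k³ = [126·127/2]² − [7·8/2]²
= 64016001 − 784 = 64015217

Σk³ = 64015217


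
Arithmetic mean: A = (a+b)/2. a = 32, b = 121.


AM = (32 + 121)/2 = 153/2 = 76.5

AM = 76.5


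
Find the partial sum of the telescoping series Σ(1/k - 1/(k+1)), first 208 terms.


Telescoping: adjacent terms cancel.
= 1/1 - 1/209
= 1 - 1/209 = 208/209

Sum = 208/209


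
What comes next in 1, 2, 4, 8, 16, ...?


Pattern: geometric (r=2)
Terms: 1, 2, 4, 8, 16
Next term = 32

Next term = 32


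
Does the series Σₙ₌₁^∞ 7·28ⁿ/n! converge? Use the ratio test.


aₙ = 7·28^n/n!
a_{n+1}/aₙ = 28^(n+1)/(n+1)! × n!/28^n  (constant 7 cancels)
= 28/(n+1)
L = lim(n→∞) 28/(n+1) = 0
L < 1 → series CONVERGES

Converges (ratio test: L = 0 < 1)


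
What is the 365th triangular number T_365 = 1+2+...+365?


n(n+1)/2 = 365×366/2 = 133590/2 = 66795

Σk = 66795


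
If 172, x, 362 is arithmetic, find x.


AM = (172 + 362)/2 = 534/2 = 267

AM = 267


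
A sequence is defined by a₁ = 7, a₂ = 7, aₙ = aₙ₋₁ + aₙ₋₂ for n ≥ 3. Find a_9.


Computing iteratively: 7, 7, 14, 21, 35, 56, 91, 147, 238
a_9 = 238

a_9 = 238


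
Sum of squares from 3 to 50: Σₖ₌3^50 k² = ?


Σₖ₌3^50 k² = Σₖ₌₁^50 k² − Σₖ₌₁^2 k²
= 50·51·101/6 − 2·3·5/6
= 42925 − 5 = 42920

Σk² = 42920


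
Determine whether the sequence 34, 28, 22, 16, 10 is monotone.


Differences: -6, -6, -6, -6
All differences < 0 → strictly DECREASING

Monotonically decreasing


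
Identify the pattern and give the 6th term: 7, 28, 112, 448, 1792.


Pattern: geometric (r=4)
Terms: 7, 28, 112, 448, 1792
Next term = 7168

Next term = 7168


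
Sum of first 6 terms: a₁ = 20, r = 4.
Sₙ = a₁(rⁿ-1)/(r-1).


Sₙ = 20×(4^6 - 1)/(4 - 1)
= 20×(4096 - 1)/3
= 20×4095/3
= 27300

S_6 = 27300


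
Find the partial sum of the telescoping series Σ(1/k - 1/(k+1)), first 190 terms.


Telescoping: adjacent terms cancel.
= 1/1 - 1/191
= 1 - 1/191 = 190/191

Sum = 190/191


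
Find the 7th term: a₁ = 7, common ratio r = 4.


aₙ = a₁·r^(n-1)
= 7×4^6
= 7×4096
= 28672

a_7 = 28672


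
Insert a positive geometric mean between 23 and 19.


GM = √(23×19) = √437 = 20.9045

GM = 20.9045


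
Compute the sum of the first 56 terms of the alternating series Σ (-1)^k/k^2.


S = -1 + 1/4 - 1/9 + 1/16 - 1/25 + 1/36 - 1/49 + 1/64 ± ...
= -0.8223
(Full series converges to -π²/12 ≈ -0.8225)

S_56 = -0.8223


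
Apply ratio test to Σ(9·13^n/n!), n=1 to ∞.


aₙ = 9·13^n/n!
a_{n+1}/aₙ = 13^(n+1)/(n+1)! × n!/13^n  (constant 9 cancels)
= 13/(n+1)
L = lim(n→∞) 13/(n+1) = 0
L < 1 → series CONVERGES

Converges (ratio test: L = 0 < 1)


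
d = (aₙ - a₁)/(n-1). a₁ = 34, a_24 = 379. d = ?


d = (aₙ - a₁)/(n-1)
= (379 - 34)/(24-1)
= 345/23 = 15

d = 15


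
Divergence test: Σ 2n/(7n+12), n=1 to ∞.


lim(n→∞) 2n/(7n+12) = 2/7 = 2/7  (divide numerator and denominator by n)
lim aₙ = 2/7 ≠ 0 → series DIVERGES

Diverges (lim aₙ = 2/7 ≠ 0)


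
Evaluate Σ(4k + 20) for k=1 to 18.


Σ(4k+20) = 4·Σk + 20·n
= 4·171 + 20·18
= 684 + 360 = 1044

Σ = 1044


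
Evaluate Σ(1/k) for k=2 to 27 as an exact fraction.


Σₖ₌2^27 1/k = 1/2 + 1/3 + 1/4 + ... + 1/27
= 232222818803/80313433200
≈ 2.8915

Sum = 232222818803/80313433200 ≈ 2.8915


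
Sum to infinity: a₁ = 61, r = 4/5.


S∞ = a₁/(1-r) = 61/(1 - 4/5)
= 61/(1/5)
= 305

S∞ = 305


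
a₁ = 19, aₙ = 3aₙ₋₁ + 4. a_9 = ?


Computing step by step:
a_1 = 19
a_2 = 61
a_3 = 187
a_4 = 565
a_5 = 1699
a_6 = 5101
a_7 = 15307
a_8 = 45925
a_9 = 137779


a_9 = 137779


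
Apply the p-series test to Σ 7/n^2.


p-series test: Σ c/n^p converges if p > 1, diverges if p ≤ 1 (constant c > 0 doesn't affect convergence).
p = 2
2 > 1 → CONVERGES

Converges (p = 2 > 1)


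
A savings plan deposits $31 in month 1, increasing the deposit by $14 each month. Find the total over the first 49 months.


aₙ = 31 + (49-1)×14 = 703
Sₙ = n(a₁+aₙ)/2 = 49×(31+703)/2
= 49×734/2 = 17983

S_49 = 17983


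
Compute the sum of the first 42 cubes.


n(n+1)/2 = 42×43/2 = 903
Σk³ = 903² = 815409

Σk³ = 815409


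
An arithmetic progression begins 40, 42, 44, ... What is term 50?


aₙ = a₁ + (n-1)d
= 40 + (50-1)×2
= 40 + 98
= 138

a_50 = 138


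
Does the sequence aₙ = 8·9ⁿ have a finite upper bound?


aₙ = 8·9ⁿ → as n→∞, aₙ→∞ (since base 9 > 1)
No finite upper bound exists
The sequence is UNBOUNDED

Unbounded (aₙ → ∞ as n → ∞)


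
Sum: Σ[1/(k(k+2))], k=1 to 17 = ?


1/(k(k+2)) = (1/2)·(1/k - 1/(k+2)) (partial fractions)
Telescoping: Σ = (1/2)·(1 + 1/2 - 1/18 - 1/19) = 119/171

Sum = 119/171


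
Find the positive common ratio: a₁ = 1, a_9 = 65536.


r^(n-1) = aₙ/a₁
r^8 = 65536/1 = 65536
r = 65536^(1/8)
= ±4; taking r > 0 gives r = 4

r = 4


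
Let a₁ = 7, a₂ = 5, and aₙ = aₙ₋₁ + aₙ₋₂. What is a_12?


Computing iteratively: 7, 5, 12, 17, 29, 46, 75, 121, 196, 317, 513, 830
a_12 = 830

a_12 = 830


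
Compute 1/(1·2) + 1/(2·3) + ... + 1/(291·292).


1/(k(k+1)) = 1/k - 1/(k+1) (partial fractions)
Telescoping: Σ = 1 - 1/292 = 291/292

Sum = 291/292


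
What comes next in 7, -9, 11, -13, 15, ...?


Pattern: alternating sign, magnitude arithmetic (d=2)
Terms: 7, -9, 11, -13, 15
Next term = -17

Next term = -17


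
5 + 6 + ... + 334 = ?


Σₖ₌5^334 k = Σₖ₌₁^334 k − Σₖ₌₁^4 k
= 334·335/2 − 4·5/2
= 55945 − 10 = 55935

Σk = 55935


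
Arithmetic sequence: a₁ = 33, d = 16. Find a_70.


aₙ = a₁ + (n-1)d
= 33 + (70-1)×16
= 33 + 1104
= 1137

a_70 = 1137


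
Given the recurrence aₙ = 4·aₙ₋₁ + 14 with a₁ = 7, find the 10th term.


Computing step by step:
a_1 = 7
a_2 = 42
a_3 = 182
a_4 = 742
a_5 = 2982
a_6 = 11942
a_7 = 47782
a_8 = 191142
a_9 = 764582
a_10 = 3058342


a_10 = 3058342


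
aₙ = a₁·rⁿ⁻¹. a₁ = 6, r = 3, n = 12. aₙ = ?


aₙ = a₁·r^(n-1)
= 6×3^11
= 6×177147
= 1062882

a_12 = 1062882


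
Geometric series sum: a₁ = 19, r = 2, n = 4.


Sₙ = 19×(2^4 - 1)/(2 - 1)
= 19×(16 - 1)/1
= 19×15/1
= 285

S_4 = 285


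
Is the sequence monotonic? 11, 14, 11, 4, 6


Differences: 3, -3, -7, 2
Difference at position 1 is +3 (> 0) but position 2 is -3 (< 0) — sequence both rises and falls
→ NOT monotonic

Not monotonic


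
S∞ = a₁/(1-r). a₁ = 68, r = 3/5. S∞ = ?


S∞ = a₁/(1-r) = 68/(1 - 3/5)
= 68/(2/5)
= 170

S∞ = 170


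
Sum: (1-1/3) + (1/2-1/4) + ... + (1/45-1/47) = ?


Telescoping with gap 2: two head and two tail terms survive.
= (1 + 1/2) - (1/46 + 1/47)
= 3/2 - 1/46 - 1/47 = 1575/1081

Sum = 1575/1081


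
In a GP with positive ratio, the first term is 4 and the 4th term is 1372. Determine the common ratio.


r^(n-1) = aₙ/a₁
r^3 = 1372/4 = 343
r = 343^(1/3)
= 7

r = 7


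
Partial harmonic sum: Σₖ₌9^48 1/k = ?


Σₖ₌9^48 1/k = 1/9 + 1/10 + 1/11 + ... + 1/48
= 770750091290411102693/442720643463713815200
≈ 1.7409

Sum = 770750091290411102693/442720643463713815200 ≈ 1.7409


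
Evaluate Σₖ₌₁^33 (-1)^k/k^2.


S = -1 + 1/4 - 1/9 + 1/16 - 1/25 + 1/36 - 1/49 + 1/64 ± ...
= -0.8229
(Full series converges to -π²/12 ≈ -0.8225)

S_33 = -0.8229


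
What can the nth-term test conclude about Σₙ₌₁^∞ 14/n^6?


lim(n→∞) 14/n^6 = 0
lim aₙ = 0 → nth-term test is INCONCLUSIVE
(Need other tests; this is actually a convergent p-series with p=6 > 1)

Inconclusive (lim aₙ = 0; need another test)


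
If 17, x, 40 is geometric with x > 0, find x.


GM = √(17×40) = √680 = 26.0768

GM = 26.0768


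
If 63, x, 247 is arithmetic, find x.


AM = (63 + 247)/2 = 310/2 = 155

AM = 155


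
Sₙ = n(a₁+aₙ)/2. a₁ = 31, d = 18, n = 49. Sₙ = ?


aₙ = 31 + (49-1)×18 = 895
Sₙ = n(a₁+aₙ)/2 = 49×(31+895)/2
= 49×926/2 = 22687

S_49 = 22687


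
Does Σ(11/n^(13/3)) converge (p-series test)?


p-series test: Σ c/n^p converges if p > 1, diverges if p ≤ 1 (constant c > 0 doesn't affect convergence).
p = 13/3
13/3 > 1 → CONVERGES

Converges (p = 13/3 > 1)


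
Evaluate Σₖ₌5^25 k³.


Σₖ₌5^25 k³ = [25·26/2]² − [4·5/2]²
= 105625 − 100 = 105525

Σk³ = 105525


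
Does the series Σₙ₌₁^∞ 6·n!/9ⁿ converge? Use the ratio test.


aₙ = 6·n!/9^n
a_{n+1}/aₙ = (n+1)!/9^(n+1) × 9^n/n!  (constant 6 cancels)
= (n+1)/9
L = lim(n→∞) (n+1)/9 = ∞
L > 1 → series DIVERGES

Diverges (ratio test: L = ∞ > 1)


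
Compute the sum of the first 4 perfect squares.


n = 4
n(n+1)(2n+1)/6 = 4×5×9/6
= 180/6 = 30

Σk² = 30


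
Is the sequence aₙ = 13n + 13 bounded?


aₙ = 13n + 13 → as n→∞, aₙ→∞
No finite upper bound exists
The sequence is UNBOUNDED

Unbounded (aₙ → ∞ as n → ∞)


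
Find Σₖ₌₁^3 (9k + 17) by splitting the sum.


Σ(9k+17) = 9·Σk + 17·n
= 9·6 + 17·3
= 54 + 51 = 105

Σ = 105


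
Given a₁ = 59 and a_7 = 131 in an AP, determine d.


d = (aₙ - a₁)/(n-1)
= (131 - 59)/(7-1)
= 72/6 = 12

d = 12


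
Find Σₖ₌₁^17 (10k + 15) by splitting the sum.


Σ(10k+15) = 10·Σk + 15·n
= 10·153 + 15·17
= 1530 + 255 = 1785

Σ = 1785


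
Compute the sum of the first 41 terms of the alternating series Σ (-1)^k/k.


S = -1 + 1/2 - 1/3 + 1/4 - 1/5 + 1/6 - 1/7 + 1/8 ± ...
= -0.7052
(Full series converges to -ln(2) ≈ -0.6931)

S_41 = -0.7052


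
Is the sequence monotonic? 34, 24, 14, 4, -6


Differences: -10, -10, -10, -10
All differences < 0 → strictly DECREASING

Monotonically decreasing


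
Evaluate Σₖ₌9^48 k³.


Σₖ₌9^48 k³ = [48·49/2]² − [8·9/2]²
= 1382976 − 1296 = 1381680

Σk³ = 1381680


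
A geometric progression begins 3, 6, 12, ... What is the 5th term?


aₙ = a₁·r^(n-1)
= 3×2^4
= 3×16
= 48

a_5 = 48


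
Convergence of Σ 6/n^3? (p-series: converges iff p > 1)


p-series test: Σ c/n^p converges if p > 1, diverges if p ≤ 1 (constant c > 0 doesn't affect convergence).
p = 3
3 > 1 → CONVERGES

Converges (p = 3 > 1)


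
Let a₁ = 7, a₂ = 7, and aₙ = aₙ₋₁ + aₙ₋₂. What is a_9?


Computing iteratively: 7, 7, 14, 21, 35, 56, 91, 147, 238
a_9 = 238

a_9 = 238


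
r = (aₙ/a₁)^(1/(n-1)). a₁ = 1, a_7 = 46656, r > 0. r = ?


r^(n-1) = aₙ/a₁
r^6 = 46656/1 = 46656
r = 46656^(1/6)
= ±6; taking r > 0 gives r = 6

r = 6


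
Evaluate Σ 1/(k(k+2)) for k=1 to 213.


1/(k(k+2)) = (1/2)·(1/k - 1/(k+2)) (partial fractions)
Telescoping: Σ = (1/2)·(1 + 1/2 - 1/214 - 1/215) = 34293/46010

Sum = 34293/46010


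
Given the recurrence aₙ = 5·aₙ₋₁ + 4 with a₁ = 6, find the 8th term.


Computing step by step:
a_1 = 6
a_2 = 34
a_3 = 174
a_4 = 874
a_5 = 4374
a_6 = 21874
a_7 = 109374
a_8 = 546874


a_8 = 546874


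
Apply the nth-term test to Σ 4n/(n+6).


lim(n→∞) 4n/(n+6) = 4/1 = 4  (divide numerator and denominator by n)
lim aₙ = 4 ≠ 0 → series DIVERGES

Diverges (lim aₙ = 4 ≠ 0)


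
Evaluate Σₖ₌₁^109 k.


n(n+1)/2 = 109×110/2 = 11990/2 = 5995

Σk = 5995


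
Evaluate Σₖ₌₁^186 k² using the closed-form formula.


n = 186
n(n+1)(2n+1)/6 = 186×187×373/6
= 12973686/6 = 2162281

Σk² = 2162281


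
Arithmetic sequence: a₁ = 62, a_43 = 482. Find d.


d = (aₙ - a₁)/(n-1)
= (482 - 62)/(43-1)
= 420/42 = 10

d = 10


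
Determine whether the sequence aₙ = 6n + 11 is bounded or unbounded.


aₙ = 6n + 11 → as n→∞, aₙ→∞
No finite upper bound exists
The sequence is UNBOUNDED

Unbounded (aₙ → ∞ as n → ∞)


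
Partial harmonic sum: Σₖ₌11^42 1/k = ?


Σₖ₌11^42 1/k = 1/11 + 1/12 + 1/13 + ... + 1/42
= 27836068974842873/19914562703599200
≈ 1.3978

Sum = 27836068974842873/19914562703599200 ≈ 1.3978


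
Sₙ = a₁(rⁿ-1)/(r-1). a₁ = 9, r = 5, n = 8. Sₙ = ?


Sₙ = 9×(5^8 - 1)/(5 - 1)
= 9×(390625 - 1)/4
= 9×390624/4
= 878904

S_8 = 878904


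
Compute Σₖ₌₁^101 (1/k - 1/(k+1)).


Telescoping: adjacent terms cancel.
= 1/1 - 1/102
= 1 - 1/102 = 101/102

Sum = 101/102


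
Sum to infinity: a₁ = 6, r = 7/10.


S∞ = a₁/(1-r) = 6/(1 - 7/10)
= 6/(3/10)
= 20

S∞ = 20


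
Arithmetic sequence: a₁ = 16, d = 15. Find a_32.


aₙ = a₁ + (n-1)d
= 16 + (32-1)×15
= 16 + 465
= 481

a_32 = 481


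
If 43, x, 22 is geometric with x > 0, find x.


GM = √(43×22) = √946 = 30.7571

GM = 30.7571


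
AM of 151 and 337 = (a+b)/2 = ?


AM = (151 + 337)/2 = 488/2 = 244

AM = 244


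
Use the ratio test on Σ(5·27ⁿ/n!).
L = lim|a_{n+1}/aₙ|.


aₙ = 5·27^n/n!
a_{n+1}/aₙ = 27^(n+1)/(n+1)! × n!/27^n  (constant 5 cancels)
= 27/(n+1)
L = lim(n→∞) 27/(n+1) = 0
L < 1 → series CONVERGES

Converges (ratio test: L = 0 < 1)


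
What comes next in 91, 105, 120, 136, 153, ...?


Pattern: triangular numbers: n(n+1)/2
Terms: 91, 105, 120, 136, 153
Next term = 171

Next term = 171


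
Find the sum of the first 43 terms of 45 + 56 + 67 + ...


aₙ = 45 + (43-1)×11 = 507
Sₙ = n(a₁+aₙ)/2 = 43×(45+507)/2
= 43×552/2 = 11868

S_43 = 11868


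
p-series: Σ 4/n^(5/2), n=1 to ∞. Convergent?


p-series test: Σ c/n^p converges if p > 1, diverges if p ≤ 1 (constant c > 0 doesn't affect convergence).
p = 5/2
5/2 > 1 → CONVERGES

Converges (p = 5/2 > 1)


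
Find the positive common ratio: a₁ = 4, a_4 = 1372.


r^(n-1) = aₙ/a₁
r^3 = 1372/4 = 343
r = 343^(1/3)
= 7

r = 7


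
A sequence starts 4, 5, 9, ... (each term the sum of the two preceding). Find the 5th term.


Computing iteratively: 4, 5, 9, 14, 23
a_5 = 23

a_5 = 23


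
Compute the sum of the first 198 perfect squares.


n = 198
n(n+1)(2n+1)/6 = 198×199×397/6
= 15642594/6 = 2607099

Σk² = 2607099


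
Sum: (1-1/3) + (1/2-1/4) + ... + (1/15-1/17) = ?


Telescoping with gap 2: two head and two tail terms survive.
= (1 + 1/2) - (1/16 + 1/17)
= 3/2 - 1/16 - 1/17 = 375/272

Sum = 375/272


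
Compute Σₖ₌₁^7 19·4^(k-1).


Sₙ = 19×(4^7 - 1)/(4 - 1)
= 19×(16384 - 1)/3
= 19×16383/3
= 103759

S_7 = 103759


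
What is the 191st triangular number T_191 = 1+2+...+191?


n(n+1)/2 = 191×192/2 = 36672/2 = 18336

Σk = 18336


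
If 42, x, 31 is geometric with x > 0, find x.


GM = √(42×31) = √1302 = 36.0832

GM = 36.0832


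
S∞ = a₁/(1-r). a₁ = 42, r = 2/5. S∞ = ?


S∞ = a₁/(1-r) = 42/(1 - 2/5)
= 42/(3/5)
= 70

S∞ = 70


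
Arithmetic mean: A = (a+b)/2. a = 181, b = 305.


AM = (181 + 305)/2 = 486/2 = 243

AM = 243


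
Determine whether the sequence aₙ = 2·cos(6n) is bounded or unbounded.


For all n, -1 ≤ cos(6n) ≤ 1, so -2 ≤ 2·cos(6n) ≤ 2
Lower bound: -2, Upper bound: 2
The sequence IS bounded

Bounded (-2 ≤ aₙ ≤ 2)


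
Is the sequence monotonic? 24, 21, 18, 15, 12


Differences: -3, -3, -3, -3
All differences < 0 → strictly DECREASING

Monotonically decreasing


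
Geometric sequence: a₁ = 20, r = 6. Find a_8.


aₙ = a₁·r^(n-1)
= 20×6^7
= 20×279936
= 5598720

a_8 = 5598720


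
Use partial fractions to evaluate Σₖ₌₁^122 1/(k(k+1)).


1/(k(k+1)) = 1/k - 1/(k+1) (partial fractions)
Telescoping: Σ = 1 - 1/123 = 122/123

Sum = 122/123


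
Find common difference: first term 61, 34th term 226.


d = (aₙ - a₁)/(n-1)
= (226 - 61)/(34-1)
= 165/33 = 5

d = 5


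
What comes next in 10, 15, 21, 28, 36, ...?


Pattern: triangular numbers: n(n+1)/2
Terms: 10, 15, 21, 28, 36
Next term = 45

Next term = 45


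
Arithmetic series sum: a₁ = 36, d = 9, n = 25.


aₙ = 36 + (25-1)×9 = 252
Sₙ = n(a₁+aₙ)/2 = 25×(36+252)/2
= 25×288/2 = 3600

S_25 = 3600


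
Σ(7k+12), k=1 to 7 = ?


Σ(7k+12) = 7·Σk + 12·n
= 7·28 + 12·7
= 196 + 84 = 280

Σ = 280


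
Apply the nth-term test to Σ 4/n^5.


lim(n→∞) 4/n^5 = 0
lim aₙ = 0 → nth-term test is INCONCLUSIVE
(Need other tests; this is actually a convergent p-series with p=5 > 1)

Inconclusive (lim aₙ = 0; need another test)


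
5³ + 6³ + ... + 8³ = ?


Σₖ₌5^8 k³ = [8·9/2]² − [4·5/2]²
= 1296 − 100 = 1196

Σk³ = 1196


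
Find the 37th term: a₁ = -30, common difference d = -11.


aₙ = a₁ + (n-1)d
= -30 + (37-1)×-11
= -30 - 396
= -426

a_37 = -426


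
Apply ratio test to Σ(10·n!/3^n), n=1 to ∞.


aₙ = 10·n!/3^n
a_{n+1}/aₙ = (n+1)!/3^(n+1) × 3^n/n!  (constant 10 cancels)
= (n+1)/3
L = lim(n→∞) (n+1)/3 = ∞
L > 1 → series DIVERGES

Diverges (ratio test: L = ∞ > 1)
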